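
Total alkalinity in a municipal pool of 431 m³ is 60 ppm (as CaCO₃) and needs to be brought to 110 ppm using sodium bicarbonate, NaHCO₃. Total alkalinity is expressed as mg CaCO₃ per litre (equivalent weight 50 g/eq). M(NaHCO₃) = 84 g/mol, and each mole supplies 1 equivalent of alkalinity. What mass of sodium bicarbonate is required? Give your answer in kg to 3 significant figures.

36.2 kg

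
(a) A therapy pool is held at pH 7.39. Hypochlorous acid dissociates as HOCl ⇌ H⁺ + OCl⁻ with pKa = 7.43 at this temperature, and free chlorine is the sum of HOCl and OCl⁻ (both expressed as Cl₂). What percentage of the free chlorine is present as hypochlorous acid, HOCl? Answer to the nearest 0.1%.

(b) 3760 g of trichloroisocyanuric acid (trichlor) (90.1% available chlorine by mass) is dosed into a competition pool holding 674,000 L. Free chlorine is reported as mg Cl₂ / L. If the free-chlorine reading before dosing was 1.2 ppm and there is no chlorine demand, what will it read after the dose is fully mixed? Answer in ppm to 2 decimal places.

(a) 52.3%; (b) 6.23 ppm

(a) [OCl⁻]/[HOCl] = 10^(pH − pKa) = 10^(7.39 − 7.43) = 10^-0.04 = 0.912.
(a) Fraction as HOCl = 1 / (1 + 0.912) = 0.523.

(b) Available chlorine delivered: 3760 g × 0.901 = 3388 g as Cl₂.
(b) Concentration rise: 3388 g / 674,000 L = 5.026 mg/L = 5.03 ppm.
(b) Final FC: 1.2 + 5.03 = 6.23 ppm.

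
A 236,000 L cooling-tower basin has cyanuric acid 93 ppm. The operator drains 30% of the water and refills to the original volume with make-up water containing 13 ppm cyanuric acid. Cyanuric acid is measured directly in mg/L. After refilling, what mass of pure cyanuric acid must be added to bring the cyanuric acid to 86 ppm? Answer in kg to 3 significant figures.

After draining 30% and refilling: 93 × 0.70 + 13 × 0.30 = 69 ppm.
Deficit to target: 86 − 69 = 17 mg/L.
Mass: 17 mg/L × 236,000 L = 4012 g cyanuric acid.

4.01 kg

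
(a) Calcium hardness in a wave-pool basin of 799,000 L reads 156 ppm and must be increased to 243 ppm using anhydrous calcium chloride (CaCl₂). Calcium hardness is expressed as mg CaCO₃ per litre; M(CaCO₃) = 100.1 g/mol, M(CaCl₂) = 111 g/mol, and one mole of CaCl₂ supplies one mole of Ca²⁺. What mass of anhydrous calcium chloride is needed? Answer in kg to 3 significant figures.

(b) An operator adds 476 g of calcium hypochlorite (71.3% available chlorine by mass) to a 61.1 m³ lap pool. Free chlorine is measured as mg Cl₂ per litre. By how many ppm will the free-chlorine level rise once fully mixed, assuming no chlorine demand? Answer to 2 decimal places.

(a) Hardness to add: (243 − 156) = 87 mg/L as CaCO₃ × 799,000 L = 69,510 g as CaCO₃.
(a) Moles of Ca²⁺ (1 mol Ca²⁺ ≡ 1 mol CaCO₃): 69,510 / 100.1 g/mol = 694.4 mol.
(a) Mass of CaCl₂: 694.4 × 111 = 77,080 g.

(b) Volume: 61.1 m³ = 61,100 L.
(b) Available chlorine delivered: 476 g × 0.713 = 339.4 g as Cl₂.
(b) Concentration rise: 339.4 g / 61,100 L = 5.555 mg/L = 5.55 ppm.

(a) 77.1 kg; (b) 5.55 ppm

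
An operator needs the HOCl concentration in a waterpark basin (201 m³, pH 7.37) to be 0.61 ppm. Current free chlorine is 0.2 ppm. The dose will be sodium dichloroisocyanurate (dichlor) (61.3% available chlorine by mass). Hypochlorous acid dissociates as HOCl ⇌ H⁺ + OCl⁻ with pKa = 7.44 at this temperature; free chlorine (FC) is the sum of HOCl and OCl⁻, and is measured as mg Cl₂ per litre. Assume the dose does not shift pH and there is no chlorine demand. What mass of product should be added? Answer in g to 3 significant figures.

305 g

Volume: 201 m³ = 201,000 L.
[OCl⁻]/[HOCl] = 10^(pH − pKa) = 10^(7.37 − 7.44) = 0.8511; fraction as HOCl = 1/(1 + 0.8511) = 0.5402.
Free chlorine required for 0.61 ppm HOCl: 0.61 / 0.5402 = 1.129 ppm.
FC to add: 1.129 − 0.2 = 0.9292 mg/L as Cl₂.
Cl₂ equivalent: 0.9292 mg/L × 201,000 L = 186.8 g.
Product at 61.3% available Cl: 186.8 / 0.613 = 304.7 g.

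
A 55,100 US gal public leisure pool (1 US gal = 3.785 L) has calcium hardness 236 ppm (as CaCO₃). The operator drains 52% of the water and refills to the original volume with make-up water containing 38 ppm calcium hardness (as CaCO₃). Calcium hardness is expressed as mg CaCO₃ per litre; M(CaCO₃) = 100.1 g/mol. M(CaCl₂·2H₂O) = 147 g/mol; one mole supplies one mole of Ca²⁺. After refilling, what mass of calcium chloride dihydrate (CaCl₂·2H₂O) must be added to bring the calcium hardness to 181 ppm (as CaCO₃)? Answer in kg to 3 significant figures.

Volume: 55,100 US gal × 3.785 L/gal = 208,554 L.
After draining 52% and refilling: 236 × 0.48 + 38 × 0.52 = 133.04 ppm.
Deficit to target: 181 − 133.04 = 47.96 mg/L.
As CaCO₃: 47.96 mg/L × 208,554 L = 10,000 g; ÷ 100.1 = 99.92 mol Ca²⁺.
Mass: 99.92 × 147 = 14,690 g.

14.7 kg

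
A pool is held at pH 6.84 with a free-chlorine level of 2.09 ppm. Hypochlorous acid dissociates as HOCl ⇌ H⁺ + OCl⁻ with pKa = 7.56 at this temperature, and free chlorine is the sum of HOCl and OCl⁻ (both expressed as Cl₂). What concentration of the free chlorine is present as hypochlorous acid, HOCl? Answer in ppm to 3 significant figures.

1.76 ppm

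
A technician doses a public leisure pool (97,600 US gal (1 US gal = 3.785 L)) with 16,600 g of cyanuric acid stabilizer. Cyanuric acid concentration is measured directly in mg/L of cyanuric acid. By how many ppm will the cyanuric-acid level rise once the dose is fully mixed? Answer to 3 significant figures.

44.9 ppm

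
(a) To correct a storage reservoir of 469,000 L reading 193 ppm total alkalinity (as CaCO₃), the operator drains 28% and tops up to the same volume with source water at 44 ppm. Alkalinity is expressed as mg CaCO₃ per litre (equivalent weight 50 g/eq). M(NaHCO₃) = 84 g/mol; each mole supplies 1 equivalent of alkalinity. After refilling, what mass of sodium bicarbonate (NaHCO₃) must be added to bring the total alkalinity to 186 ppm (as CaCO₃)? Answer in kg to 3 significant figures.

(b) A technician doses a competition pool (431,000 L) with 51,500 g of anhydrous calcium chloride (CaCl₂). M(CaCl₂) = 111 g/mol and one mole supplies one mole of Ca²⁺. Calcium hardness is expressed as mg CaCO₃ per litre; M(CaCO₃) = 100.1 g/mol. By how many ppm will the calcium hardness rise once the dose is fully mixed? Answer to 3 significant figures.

(a) 27.4 kg; (b) 108 ppm

(a) After draining 28% and refilling: 193 × 0.72 + 44 × 0.28 = 151.28 ppm.
(a) Deficit to target: 186 − 151.28 = 34.72 mg/L.
(a) As CaCO₃: 34.72 mg/L × 469,000 L = 16,280 g; ÷ 50 g/eq ÷ 1 = 325.7 mol NaHCO₃.
(a) Mass: 325.7 × 84 = 27,360 g.

(b) Moles of Ca²⁺: 51,500 g ÷ 111 g/mol = 464 mol.
(b) As CaCO₃: 464 mol × 100.1 g/mol = 46,440 g.
(b) Rise: 46,440 g / 431,000 L × 1000 = 107.8 mg/L.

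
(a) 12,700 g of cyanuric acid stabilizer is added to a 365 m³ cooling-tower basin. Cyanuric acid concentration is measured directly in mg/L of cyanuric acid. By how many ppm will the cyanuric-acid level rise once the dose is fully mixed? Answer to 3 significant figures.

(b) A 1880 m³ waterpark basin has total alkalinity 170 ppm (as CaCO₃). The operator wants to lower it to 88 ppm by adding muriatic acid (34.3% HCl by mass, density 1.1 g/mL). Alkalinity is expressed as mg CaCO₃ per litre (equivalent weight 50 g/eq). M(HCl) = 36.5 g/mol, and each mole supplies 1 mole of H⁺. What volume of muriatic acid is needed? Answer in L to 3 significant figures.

(a) Volume: 365 m³ = 365,000 L.
(a) Rise: 12,700 g / 365,000 L × 1000 = 34.79 mg/L.

(b) Volume: 1880 m³ = 1,880,000 L.
(b) Alkalinity to neutralize: (170 − 88) = 82 mg/L as CaCO₃ × 1,880,000 L = 154,200 g as CaCO₃.
(b) Equivalents of H⁺ required: 154,200 ÷ 50 g/eq = 3083 eq = 3083 mol HCl.
(b) Mass of HCl: 3083 × 36.5 = 112,500 g.
(b) Mass of 34.3% solution: 112,500 / 0.343 = 328,100 g.
(b) Volume: 328,100 g ÷ 1.1 g/mL = 298,300 mL.

(a) 34.8 ppm; (b) 298 L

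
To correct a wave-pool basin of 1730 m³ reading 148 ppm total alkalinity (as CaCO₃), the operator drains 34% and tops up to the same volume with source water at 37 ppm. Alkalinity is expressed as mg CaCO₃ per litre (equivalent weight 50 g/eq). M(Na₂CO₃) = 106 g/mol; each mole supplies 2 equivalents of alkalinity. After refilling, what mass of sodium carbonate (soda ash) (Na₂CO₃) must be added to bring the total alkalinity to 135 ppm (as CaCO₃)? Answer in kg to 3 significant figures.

Volume: 1730 m³ = 1,730,000 L.
After draining 34% and refilling: 148 × 0.66 + 37 × 0.34 = 110.26 ppm.
Deficit to target: 135 − 110.26 = 24.74 mg/L.
As CaCO₃: 24.74 mg/L × 1,730,000 L = 42,800 g; ÷ 50 g/eq ÷ 2 = 428 mol Na₂CO₃.
Mass: 428 × 106 = 45,370 g.

45.4 kg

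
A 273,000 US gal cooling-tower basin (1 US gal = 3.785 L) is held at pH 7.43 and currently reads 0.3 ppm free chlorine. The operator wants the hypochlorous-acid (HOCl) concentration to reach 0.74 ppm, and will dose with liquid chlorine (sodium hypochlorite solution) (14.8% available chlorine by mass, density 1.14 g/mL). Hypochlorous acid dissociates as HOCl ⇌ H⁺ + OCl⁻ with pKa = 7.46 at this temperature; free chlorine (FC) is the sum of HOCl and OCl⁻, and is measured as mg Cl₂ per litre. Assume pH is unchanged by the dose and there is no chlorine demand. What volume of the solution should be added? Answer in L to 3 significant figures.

Volume: 273,000 US gal × 3.785 L/gal = 1,033,305 L.
[OCl⁻]/[HOCl] = 10^(pH − pKa) = 10^(7.43 − 7.46) = 0.9333; fraction as HOCl = 1/(1 + 0.9333) = 0.5173.
Free chlorine required for 0.74 ppm HOCl: 0.74 / 0.5173 = 1.431 ppm.
FC to add: 1.431 − 0.3 = 1.131 mg/L as Cl₂.
Cl₂ equivalent: 1.131 mg/L × 1,033,305 L = 1168 g.
Product at 14.8% available Cl: 1168 / 0.148 = 7894 g.
Volume: 7894 g ÷ 1.14 g/mL = 6924 mL.

6.92 L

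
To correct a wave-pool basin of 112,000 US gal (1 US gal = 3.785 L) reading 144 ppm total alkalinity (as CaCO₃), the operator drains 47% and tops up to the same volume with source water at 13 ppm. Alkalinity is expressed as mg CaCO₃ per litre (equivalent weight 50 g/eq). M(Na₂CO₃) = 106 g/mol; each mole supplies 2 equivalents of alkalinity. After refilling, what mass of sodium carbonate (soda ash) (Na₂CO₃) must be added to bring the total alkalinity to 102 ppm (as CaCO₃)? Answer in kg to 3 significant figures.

8.79 kg

Volume: 112,000 US gal × 3.785 L/gal = 423,920 L.
After draining 47% and refilling: 144 × 0.53 + 13 × 0.47 = 82.43 ppm.
Deficit to target: 102 − 82.43 = 19.57 mg/L.
As CaCO₃: 19.57 mg/L × 423,920 L = 8296 g; ÷ 50 g/eq ÷ 2 = 82.96 mol Na₂CO₃.
Mass: 82.96 × 106 = 8794 g.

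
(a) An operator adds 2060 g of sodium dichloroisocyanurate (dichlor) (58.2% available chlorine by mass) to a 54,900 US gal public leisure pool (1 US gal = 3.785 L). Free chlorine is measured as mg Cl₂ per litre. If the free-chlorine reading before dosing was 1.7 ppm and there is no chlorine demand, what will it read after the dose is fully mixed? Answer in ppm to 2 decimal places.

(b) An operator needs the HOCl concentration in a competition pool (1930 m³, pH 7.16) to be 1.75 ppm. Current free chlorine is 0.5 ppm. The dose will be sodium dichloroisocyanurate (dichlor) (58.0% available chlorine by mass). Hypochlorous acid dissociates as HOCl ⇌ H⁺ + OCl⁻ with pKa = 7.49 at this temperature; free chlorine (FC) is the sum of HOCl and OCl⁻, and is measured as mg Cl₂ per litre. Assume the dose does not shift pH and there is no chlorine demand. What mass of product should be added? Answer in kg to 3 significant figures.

(a) 7.47 ppm; (b) 6.88 kg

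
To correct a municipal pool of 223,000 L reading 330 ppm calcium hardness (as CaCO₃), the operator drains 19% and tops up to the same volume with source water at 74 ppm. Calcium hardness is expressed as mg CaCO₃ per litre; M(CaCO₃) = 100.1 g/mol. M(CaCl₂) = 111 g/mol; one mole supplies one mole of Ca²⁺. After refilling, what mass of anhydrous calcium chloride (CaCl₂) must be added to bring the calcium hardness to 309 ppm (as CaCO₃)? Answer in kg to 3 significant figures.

6.83 kg

After draining 19% and refilling: 330 × 0.81 + 74 × 0.19 = 281.36 ppm.
Deficit to target: 309 − 281.36 = 27.64 mg/L.
As CaCO₃: 27.64 mg/L × 223,000 L = 6164 g; ÷ 100.1 = 61.58 mol Ca²⁺.
Mass: 61.58 × 111 = 6835 g.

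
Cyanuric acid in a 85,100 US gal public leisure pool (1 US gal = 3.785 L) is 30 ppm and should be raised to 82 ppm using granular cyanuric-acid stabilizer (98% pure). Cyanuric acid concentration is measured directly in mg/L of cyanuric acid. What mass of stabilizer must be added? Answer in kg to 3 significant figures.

17.1 kg

Volume: 85,100 US gal × 3.785 L/gal = 322,104 L.
CYA to add: (82 − 30) = 52 mg/L × 322,104 L = 16,750 g cyanuric acid.
At 98% purity: 16,750 / 0.98 = 17,090 g product.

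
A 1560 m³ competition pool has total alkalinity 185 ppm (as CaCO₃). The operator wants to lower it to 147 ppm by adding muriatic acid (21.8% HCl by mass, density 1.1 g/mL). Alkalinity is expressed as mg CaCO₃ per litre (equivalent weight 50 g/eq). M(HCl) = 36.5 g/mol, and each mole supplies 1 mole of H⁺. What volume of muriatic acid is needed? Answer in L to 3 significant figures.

180 L

Volume: 1560 m³ = 1,560,000 L.
Alkalinity to neutralize: (185 − 147) = 38 mg/L as CaCO₃ × 1,560,000 L = 59,280 g as CaCO₃.
Equivalents of H⁺ required: 59,280 ÷ 50 g/eq = 1186 eq = 1186 mol HCl.
Mass of HCl: 1186 × 36.5 = 43,270 g.
Mass of 21.8% solution: 43,270 / 0.218 = 198,500 g.
Volume: 198,500 g ÷ 1.1 g/mL = 180,500 mL.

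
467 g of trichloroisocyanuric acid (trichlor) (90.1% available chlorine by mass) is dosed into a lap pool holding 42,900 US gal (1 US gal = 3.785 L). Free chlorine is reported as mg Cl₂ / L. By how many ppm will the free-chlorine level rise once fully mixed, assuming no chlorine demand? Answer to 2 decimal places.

Volume: 42,900 US gal × 3.785 L/gal = 162,376 L.
Available chlorine delivered: 467 g × 0.901 = 420.8 g as Cl₂.
Concentration rise: 420.8 g / 162,376 L = 2.591 mg/L = 2.59 ppm.

2.59 ppm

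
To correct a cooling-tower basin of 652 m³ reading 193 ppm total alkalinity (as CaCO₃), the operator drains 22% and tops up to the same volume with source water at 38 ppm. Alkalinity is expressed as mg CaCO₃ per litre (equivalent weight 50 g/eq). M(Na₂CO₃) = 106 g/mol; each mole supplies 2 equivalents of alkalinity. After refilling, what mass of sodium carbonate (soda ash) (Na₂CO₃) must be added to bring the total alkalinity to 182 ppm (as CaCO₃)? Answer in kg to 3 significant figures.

16.0 kg

Volume: 652 m³ = 652,000 L.
After draining 22% and refilling: 193 × 0.78 + 38 × 0.22 = 158.9 ppm.
Deficit to target: 182 − 158.9 = 23.1 mg/L.
As CaCO₃: 23.1 mg/L × 652,000 L = 15,060 g; ÷ 50 g/eq ÷ 2 = 150.6 mol Na₂CO₃.
Mass: 150.6 × 106 = 15,960 g.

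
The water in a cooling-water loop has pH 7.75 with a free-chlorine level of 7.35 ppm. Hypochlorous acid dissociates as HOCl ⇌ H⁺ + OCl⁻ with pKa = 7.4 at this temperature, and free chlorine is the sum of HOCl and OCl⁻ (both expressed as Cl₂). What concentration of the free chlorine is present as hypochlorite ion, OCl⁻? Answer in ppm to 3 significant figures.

[OCl⁻]/[HOCl] = 10^(pH − pKa) = 10^(7.75 − 7.4) = 10^0.35 = 2.239.
Fraction as HOCl = 1 / (1 + 2.239) = 0.3088.
OCl⁻ = (1 − 0.3088) × 7.35 ppm = 5.081 ppm.

5.08 ppm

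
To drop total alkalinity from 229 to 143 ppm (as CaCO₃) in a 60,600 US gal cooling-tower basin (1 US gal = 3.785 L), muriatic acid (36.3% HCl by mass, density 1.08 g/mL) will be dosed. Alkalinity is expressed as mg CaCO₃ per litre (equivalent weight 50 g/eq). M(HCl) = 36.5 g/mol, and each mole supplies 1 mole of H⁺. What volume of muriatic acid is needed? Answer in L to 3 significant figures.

Volume: 60,600 US gal × 3.785 L/gal = 229,371 L.
Alkalinity to neutralize: (229 − 143) = 86 mg/L as CaCO₃ × 229,371 L = 19,730 g as CaCO₃.
Equivalents of H⁺ required: 19,730 ÷ 50 g/eq = 394.5 eq = 394.5 mol HCl.
Mass of HCl: 394.5 × 36.5 = 14,400 g.
Mass of 36.3% solution: 14,400 / 0.363 = 39,670 g.
Volume: 39,670 g ÷ 1.08 g/mL = 36,730 mL.

36.7 L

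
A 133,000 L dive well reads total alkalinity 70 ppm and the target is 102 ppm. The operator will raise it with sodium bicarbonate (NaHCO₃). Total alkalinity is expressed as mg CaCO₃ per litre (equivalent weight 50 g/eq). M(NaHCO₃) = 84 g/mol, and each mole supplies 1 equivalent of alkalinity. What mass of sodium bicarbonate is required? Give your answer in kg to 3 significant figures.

Alkalinity to add: (102 − 70) = 32 mg/L as CaCO₃ × 133,000 L = 4256 g as CaCO₃.
Equivalents: 4256 g ÷ 50 g/eq = 85.12 eq.
NaHCO₃ supplies 1 eq per mole → 85.12 mol.
Mass: 85.12 mol × 84 g/mol = 7150 g.

7.15 kg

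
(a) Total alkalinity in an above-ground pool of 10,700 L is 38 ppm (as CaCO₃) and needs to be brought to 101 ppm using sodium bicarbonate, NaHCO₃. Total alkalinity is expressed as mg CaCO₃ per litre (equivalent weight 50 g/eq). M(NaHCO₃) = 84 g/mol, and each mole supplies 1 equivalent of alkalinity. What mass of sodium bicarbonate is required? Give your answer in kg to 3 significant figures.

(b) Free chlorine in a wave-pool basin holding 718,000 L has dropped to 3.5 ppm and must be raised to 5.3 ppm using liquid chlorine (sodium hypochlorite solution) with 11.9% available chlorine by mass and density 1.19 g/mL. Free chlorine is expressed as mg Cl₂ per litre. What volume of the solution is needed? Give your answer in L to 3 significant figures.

(a) 1.13 kg; (b) 9.13 L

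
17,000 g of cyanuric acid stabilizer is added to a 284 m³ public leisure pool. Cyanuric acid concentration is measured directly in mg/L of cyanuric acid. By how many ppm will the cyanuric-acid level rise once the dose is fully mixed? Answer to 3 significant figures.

59.9 ppm

Volume: 284 m³ = 284,000 L.
Rise: 17,000 g / 284,000 L × 1000 = 59.86 mg/L.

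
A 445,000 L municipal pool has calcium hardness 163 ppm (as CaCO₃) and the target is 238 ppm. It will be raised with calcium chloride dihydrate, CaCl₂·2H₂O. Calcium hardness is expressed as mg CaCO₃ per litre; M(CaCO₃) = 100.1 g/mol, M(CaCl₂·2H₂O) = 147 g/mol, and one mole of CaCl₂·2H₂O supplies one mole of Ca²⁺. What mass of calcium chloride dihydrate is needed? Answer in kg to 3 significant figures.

49.0 kg

Hardness to add: (238 − 163) = 75 mg/L as CaCO₃ × 445,000 L = 33,380 g as CaCO₃.
Moles of Ca²⁺ (1 mol Ca²⁺ ≡ 1 mol CaCO₃): 33,380 / 100.1 g/mol = 333.4 mol.
Mass of CaCl₂·2H₂O: 333.4 × 147 = 49,010 g.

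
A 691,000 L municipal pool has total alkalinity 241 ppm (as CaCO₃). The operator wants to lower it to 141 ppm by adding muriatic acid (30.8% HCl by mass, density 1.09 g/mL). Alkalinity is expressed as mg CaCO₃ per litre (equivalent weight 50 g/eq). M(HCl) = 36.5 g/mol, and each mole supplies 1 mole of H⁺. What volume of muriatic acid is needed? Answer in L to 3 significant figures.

Alkalinity to neutralize: (241 − 141) = 100 mg/L as CaCO₃ × 691,000 L = 69,100 g as CaCO₃.
Equivalents of H⁺ required: 69,100 ÷ 50 g/eq = 1382 eq = 1382 mol HCl.
Mass of HCl: 1382 × 36.5 = 50,440 g.
Mass of 30.8% solution: 50,440 / 0.308 = 163,800 g.
Volume: 163,800 g ÷ 1.09 g/mL = 150,300 mL.

150 L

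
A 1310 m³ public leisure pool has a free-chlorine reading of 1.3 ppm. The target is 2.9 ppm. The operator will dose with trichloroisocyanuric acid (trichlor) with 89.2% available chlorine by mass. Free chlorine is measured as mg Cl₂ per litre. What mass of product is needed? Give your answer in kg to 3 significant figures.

2.35 kg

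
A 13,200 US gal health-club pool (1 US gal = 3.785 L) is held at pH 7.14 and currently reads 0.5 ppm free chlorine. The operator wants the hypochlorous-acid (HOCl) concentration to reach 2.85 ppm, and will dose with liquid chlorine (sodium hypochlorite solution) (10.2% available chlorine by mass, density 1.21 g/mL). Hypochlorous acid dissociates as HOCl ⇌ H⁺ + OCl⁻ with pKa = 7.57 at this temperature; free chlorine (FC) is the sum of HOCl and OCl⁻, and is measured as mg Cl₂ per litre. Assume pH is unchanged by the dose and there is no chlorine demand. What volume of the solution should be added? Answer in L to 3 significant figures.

Volume: 13,200 US gal × 3.785 L/gal = 49,962 L.
[OCl⁻]/[HOCl] = 10^(pH − pKa) = 10^(7.14 − 7.57) = 0.3715; fraction as HOCl = 1/(1 + 0.3715) = 0.7291.
Free chlorine required for 2.85 ppm HOCl: 2.85 / 0.7291 = 3.909 ppm.
FC to add: 3.909 − 0.5 = 3.409 mg/L as Cl₂.
Cl₂ equivalent: 3.409 mg/L × 49,962 L = 170.3 g.
Product at 10.2% available Cl: 170.3 / 0.102 = 1670 g.
Volume: 1670 g ÷ 1.21 g/mL = 1380 mL.

1.38 L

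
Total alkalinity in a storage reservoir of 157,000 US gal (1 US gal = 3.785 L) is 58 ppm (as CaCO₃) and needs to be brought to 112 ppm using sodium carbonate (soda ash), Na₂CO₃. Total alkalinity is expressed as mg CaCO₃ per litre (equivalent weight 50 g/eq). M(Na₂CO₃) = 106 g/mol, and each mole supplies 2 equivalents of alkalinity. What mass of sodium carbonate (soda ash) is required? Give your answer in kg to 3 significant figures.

Volume: 157,000 US gal × 3.785 L/gal = 594,245 L.
Alkalinity to add: (112 − 58) = 54 mg/L as CaCO₃ × 594,245 L = 32,090 g as CaCO₃.
Equivalents: 32,090 g ÷ 50 g/eq = 641.8 eq.
Each mole of Na₂CO₃ supplies 2 eq, so 641.8 / 2 = 320.9 mol.
Mass: 320.9 mol × 106 g/mol = 34,010 g.

34.0 kg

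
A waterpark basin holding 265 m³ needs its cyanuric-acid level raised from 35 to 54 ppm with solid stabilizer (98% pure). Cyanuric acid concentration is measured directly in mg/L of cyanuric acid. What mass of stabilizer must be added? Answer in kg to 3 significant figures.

Volume: 265 m³ = 265,000 L.
CYA to add: (54 − 35) = 19 mg/L × 265,000 L = 5035 g cyanuric acid.
At 98% purity: 5035 / 0.98 = 5138 g product.

5.14 kg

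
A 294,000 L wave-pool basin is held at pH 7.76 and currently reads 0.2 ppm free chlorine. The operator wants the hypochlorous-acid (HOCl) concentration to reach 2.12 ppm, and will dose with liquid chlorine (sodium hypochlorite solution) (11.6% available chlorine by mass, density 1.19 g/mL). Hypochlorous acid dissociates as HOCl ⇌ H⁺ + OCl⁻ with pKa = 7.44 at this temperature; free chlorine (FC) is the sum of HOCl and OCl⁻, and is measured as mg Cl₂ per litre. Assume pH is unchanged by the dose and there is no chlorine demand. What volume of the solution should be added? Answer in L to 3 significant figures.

13.5 L

[OCl⁻]/[HOCl] = 10^(pH − pKa) = 10^(7.76 − 7.44) = 2.089; fraction as HOCl = 1/(1 + 2.089) = 0.3237.
Free chlorine required for 2.12 ppm HOCl: 2.12 / 0.3237 = 6.549 ppm.
FC to add: 6.549 − 0.2 = 6.349 mg/L as Cl₂.
Cl₂ equivalent: 6.349 mg/L × 294,000 L = 1867 g.
Product at 11.6% available Cl: 1867 / 0.116 = 16,090 g.
Volume: 16,090 g ÷ 1.19 g/mL = 13,520 mL.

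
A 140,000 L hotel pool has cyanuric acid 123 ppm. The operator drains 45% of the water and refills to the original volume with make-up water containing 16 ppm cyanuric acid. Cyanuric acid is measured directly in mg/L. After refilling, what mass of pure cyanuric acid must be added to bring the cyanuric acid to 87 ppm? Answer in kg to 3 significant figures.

After draining 45% and refilling: 123 × 0.55 + 16 × 0.45 = 74.85 ppm.
Deficit to target: 87 − 74.85 = 12.15 mg/L.
Mass: 12.15 mg/L × 140,000 L = 1701 g cyanuric acid.

1.70 kg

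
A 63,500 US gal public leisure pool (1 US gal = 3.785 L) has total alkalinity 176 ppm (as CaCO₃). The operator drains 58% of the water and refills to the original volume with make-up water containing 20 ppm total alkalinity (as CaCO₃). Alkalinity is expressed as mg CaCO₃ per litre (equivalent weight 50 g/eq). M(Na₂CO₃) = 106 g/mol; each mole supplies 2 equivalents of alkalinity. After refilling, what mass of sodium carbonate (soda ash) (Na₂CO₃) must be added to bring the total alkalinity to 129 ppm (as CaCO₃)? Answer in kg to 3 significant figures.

11.1 kg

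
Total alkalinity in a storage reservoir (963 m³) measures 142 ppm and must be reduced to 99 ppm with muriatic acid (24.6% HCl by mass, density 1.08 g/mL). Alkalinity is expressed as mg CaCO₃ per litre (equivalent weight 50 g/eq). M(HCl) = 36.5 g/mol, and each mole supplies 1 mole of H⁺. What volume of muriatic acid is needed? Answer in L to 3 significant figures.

114 L

Volume: 963 m³ = 963,000 L.
Alkalinity to neutralize: (142 − 99) = 43 mg/L as CaCO₃ × 963,000 L = 41,410 g as CaCO₃.
Equivalents of H⁺ required: 41,410 ÷ 50 g/eq = 828.2 eq = 828.2 mol HCl.
Mass of HCl: 828.2 × 36.5 = 30,230 g.
Mass of 24.6% solution: 30,230 / 0.246 = 122,900 g.
Volume: 122,900 g ÷ 1.08 g/mL = 113,800 mL.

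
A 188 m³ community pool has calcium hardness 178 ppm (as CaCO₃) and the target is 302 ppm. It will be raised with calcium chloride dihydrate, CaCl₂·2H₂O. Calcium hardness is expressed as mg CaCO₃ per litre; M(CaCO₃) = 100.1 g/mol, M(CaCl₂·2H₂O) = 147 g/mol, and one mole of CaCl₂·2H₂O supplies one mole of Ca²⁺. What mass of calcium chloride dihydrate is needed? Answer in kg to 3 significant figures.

34.2 kg

Volume: 188 m³ = 188,000 L.
Hardness to add: (302 − 178) = 124 mg/L as CaCO₃ × 188,000 L = 23,310 g as CaCO₃.
Moles of Ca²⁺ (1 mol Ca²⁺ ≡ 1 mol CaCO₃): 23,310 / 100.1 g/mol = 232.9 mol.
Mass of CaCl₂·2H₂O: 232.9 × 147 = 34,230 g.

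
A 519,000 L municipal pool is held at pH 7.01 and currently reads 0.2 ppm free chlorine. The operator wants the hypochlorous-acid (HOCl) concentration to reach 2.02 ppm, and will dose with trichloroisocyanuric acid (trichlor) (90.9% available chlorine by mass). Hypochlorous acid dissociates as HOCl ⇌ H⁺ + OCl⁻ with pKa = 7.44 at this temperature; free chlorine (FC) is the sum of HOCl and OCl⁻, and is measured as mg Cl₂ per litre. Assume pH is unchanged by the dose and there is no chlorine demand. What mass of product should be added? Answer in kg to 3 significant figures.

1.47 kg

[OCl⁻]/[HOCl] = 10^(pH − pKa) = 10^(7.01 − 7.44) = 0.3715; fraction as HOCl = 1/(1 + 0.3715) = 0.7291.
Free chlorine required for 2.02 ppm HOCl: 2.02 / 0.7291 = 2.771 ppm.
FC to add: 2.771 − 0.2 = 2.571 mg/L as Cl₂.
Cl₂ equivalent: 2.571 mg/L × 519,000 L = 1334 g.
Product at 90.9% available Cl: 1334 / 0.909 = 1468 g.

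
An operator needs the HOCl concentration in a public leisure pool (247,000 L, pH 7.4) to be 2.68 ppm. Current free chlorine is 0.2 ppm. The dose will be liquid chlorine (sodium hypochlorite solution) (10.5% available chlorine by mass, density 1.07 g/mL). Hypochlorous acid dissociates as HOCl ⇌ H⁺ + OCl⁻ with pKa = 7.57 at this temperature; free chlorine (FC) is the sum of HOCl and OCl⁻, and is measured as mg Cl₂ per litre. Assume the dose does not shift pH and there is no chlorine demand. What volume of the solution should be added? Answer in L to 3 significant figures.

9.44 L

[OCl⁻]/[HOCl] = 10^(pH − pKa) = 10^(7.4 − 7.57) = 0.6761; fraction as HOCl = 1/(1 + 0.6761) = 0.5966.
Free chlorine required for 2.68 ppm HOCl: 2.68 / 0.5966 = 4.492 ppm.
FC to add: 4.492 − 0.2 = 4.292 mg/L as Cl₂.
Cl₂ equivalent: 4.292 mg/L × 247,000 L = 1060 g.
Product at 10.5% available Cl: 1060 / 0.105 = 10,100 g.
Volume: 10,100 g ÷ 1.07 g/mL = 9436 mL.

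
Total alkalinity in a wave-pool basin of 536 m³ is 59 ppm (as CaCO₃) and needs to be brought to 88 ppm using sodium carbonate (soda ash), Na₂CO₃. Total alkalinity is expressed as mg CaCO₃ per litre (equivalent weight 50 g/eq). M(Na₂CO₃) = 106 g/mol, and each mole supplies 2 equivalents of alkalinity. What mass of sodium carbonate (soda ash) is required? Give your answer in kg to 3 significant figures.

16.5 kg

Volume: 536 m³ = 536,000 L.
Alkalinity to add: (88 − 59) = 29 mg/L as CaCO₃ × 536,000 L = 15,540 g as CaCO₃.
Equivalents: 15,540 g ÷ 50 g/eq = 310.9 eq.
Each mole of Na₂CO₃ supplies 2 eq, so 310.9 / 2 = 155.4 mol.
Mass: 155.4 mol × 106 g/mol = 16,480 g.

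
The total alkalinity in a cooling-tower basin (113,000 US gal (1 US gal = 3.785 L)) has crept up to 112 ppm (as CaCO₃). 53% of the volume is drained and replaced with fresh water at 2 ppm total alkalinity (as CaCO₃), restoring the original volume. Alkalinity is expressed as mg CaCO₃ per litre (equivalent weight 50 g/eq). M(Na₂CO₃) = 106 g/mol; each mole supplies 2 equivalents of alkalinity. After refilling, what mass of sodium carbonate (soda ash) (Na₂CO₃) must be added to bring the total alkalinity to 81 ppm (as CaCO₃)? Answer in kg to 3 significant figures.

Volume: 113,000 US gal × 3.785 L/gal = 427,705 L.
After draining 53% and refilling: 112 × 0.47 + 2 × 0.53 = 53.7 ppm.
Deficit to target: 81 − 53.7 = 27.3 mg/L.
As CaCO₃: 27.3 mg/L × 427,705 L = 11,680 g; ÷ 50 g/eq ÷ 2 = 116.8 mol Na₂CO₃.
Mass: 116.8 × 106 = 12,380 g.

12.4 kg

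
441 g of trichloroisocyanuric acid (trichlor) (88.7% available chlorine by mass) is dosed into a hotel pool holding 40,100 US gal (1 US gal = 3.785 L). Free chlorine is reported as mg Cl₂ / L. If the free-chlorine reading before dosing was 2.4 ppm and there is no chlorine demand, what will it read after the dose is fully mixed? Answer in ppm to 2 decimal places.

4.98 ppm

Volume: 40,100 US gal × 3.785 L/gal = 151,778 L.
Available chlorine delivered: 441 g × 0.887 = 391.2 g as Cl₂.
Concentration rise: 391.2 g / 151,778 L = 2.577 mg/L = 2.58 ppm.
Final FC: 2.4 + 2.58 = 4.98 ppm.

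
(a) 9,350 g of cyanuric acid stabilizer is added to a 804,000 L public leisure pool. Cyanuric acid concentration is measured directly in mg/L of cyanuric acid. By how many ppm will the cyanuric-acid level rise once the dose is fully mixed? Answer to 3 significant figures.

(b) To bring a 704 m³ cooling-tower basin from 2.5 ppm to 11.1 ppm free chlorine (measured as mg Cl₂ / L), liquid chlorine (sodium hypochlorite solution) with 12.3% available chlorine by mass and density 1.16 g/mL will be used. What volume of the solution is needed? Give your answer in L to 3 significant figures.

(a) Rise: 9,350 g / 804,000 L × 1000 = 11.63 mg/L.

(b) Volume: 704 m³ = 704,000 L.
(b) Chlorine deficit: 11.1 − 2.5 = 8.6 ppm = 8.6 mg/L as Cl₂.
(b) Cl₂ equivalent needed: 8.6 mg/L × 704,000 L = 6,054,000 mg = 6054 g.
(b) Product at 12.3% available chlorine: 6054 / 0.123 = 49,220 g.
(b) Volume at density 1.16 g/mL: 49,220 g ÷ 1.16 g/mL = 42,430 mL.

(a) 11.6 ppm; (b) 42.4 L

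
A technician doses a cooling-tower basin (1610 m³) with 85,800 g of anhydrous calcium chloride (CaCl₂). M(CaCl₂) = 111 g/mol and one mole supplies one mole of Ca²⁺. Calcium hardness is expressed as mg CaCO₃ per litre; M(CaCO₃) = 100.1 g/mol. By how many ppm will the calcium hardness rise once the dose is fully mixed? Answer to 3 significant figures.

Volume: 1610 m³ = 1,610,000 L.
Moles of Ca²⁺: 85,800 g ÷ 111 g/mol = 773 mol.
As CaCO₃: 773 mol × 100.1 g/mol = 77,370 g.
Rise: 77,370 g / 1,610,000 L × 1000 = 48.06 mg/L.

48.1 ppm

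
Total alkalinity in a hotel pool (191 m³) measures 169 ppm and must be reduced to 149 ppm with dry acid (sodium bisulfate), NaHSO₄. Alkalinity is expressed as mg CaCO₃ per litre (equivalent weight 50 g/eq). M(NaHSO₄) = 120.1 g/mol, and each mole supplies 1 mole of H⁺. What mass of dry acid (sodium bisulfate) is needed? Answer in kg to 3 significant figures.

9.18 kg

Volume: 191 m³ = 191,000 L.
Alkalinity to neutralize: (169 − 149) = 20 mg/L as CaCO₃ × 191,000 L = 3820 g as CaCO₃.
Equivalents of H⁺ required: 3820 ÷ 50 g/eq = 76.4 eq = 76.4 mol NaHSO₄.
Mass of NaHSO₄: 76.4 × 120.1 = 9176 g.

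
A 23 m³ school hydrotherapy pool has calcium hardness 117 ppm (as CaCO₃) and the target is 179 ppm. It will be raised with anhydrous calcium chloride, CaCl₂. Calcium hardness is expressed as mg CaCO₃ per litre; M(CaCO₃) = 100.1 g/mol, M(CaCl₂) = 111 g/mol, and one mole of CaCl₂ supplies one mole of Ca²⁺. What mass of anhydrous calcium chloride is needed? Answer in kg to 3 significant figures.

1.58 kg

Volume: 23 m³ = 23,000 L.
Hardness to add: (179 − 117) = 62 mg/L as CaCO₃ × 23,000 L = 1426 g as CaCO₃.
Moles of Ca²⁺ (1 mol Ca²⁺ ≡ 1 mol CaCO₃): 1426 / 100.1 g/mol = 14.25 mol.
Mass of CaCl₂: 14.25 × 111 = 1581 g.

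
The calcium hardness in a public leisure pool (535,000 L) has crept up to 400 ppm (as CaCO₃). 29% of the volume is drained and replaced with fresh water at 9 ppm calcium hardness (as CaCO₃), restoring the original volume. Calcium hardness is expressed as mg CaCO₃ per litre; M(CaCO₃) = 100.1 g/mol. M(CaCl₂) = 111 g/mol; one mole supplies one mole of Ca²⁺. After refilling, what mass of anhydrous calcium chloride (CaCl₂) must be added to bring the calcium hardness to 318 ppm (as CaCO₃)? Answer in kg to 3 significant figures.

After draining 29% and refilling: 400 × 0.71 + 9 × 0.29 = 286.61 ppm.
Deficit to target: 318 − 286.61 = 31.39 mg/L.
As CaCO₃: 31.39 mg/L × 535,000 L = 16,790 g; ÷ 100.1 = 167.8 mol Ca²⁺.
Mass: 167.8 × 111 = 18,620 g.

18.6 kg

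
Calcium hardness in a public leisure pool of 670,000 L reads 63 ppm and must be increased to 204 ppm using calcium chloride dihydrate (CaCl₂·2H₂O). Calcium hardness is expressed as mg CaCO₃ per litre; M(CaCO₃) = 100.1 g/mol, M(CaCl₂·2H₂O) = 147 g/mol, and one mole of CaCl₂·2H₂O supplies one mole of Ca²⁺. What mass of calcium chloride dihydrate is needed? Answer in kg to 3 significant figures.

Hardness to add: (204 − 63) = 141 mg/L as CaCO₃ × 670,000 L = 94,470 g as CaCO₃.
Moles of Ca²⁺ (1 mol Ca²⁺ ≡ 1 mol CaCO₃): 94,470 / 100.1 g/mol = 943.8 mol.
Mass of CaCl₂·2H₂O: 943.8 × 147 = 138,700 g.

139 kg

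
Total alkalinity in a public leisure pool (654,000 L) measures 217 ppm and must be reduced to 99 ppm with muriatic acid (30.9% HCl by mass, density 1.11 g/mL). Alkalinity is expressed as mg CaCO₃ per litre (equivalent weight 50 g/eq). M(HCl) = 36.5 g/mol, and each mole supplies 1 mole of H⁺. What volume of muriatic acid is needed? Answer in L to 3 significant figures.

164 L

Alkalinity to neutralize: (217 − 99) = 118 mg/L as CaCO₃ × 654,000 L = 77,170 g as CaCO₃.
Equivalents of H⁺ required: 77,170 ÷ 50 g/eq = 1543 eq = 1543 mol HCl.
Mass of HCl: 1543 × 36.5 = 56,340 g.
Mass of 30.9% solution: 56,340 / 0.309 = 182,300 g.
Volume: 182,300 g ÷ 1.11 g/mL = 164,200 mL.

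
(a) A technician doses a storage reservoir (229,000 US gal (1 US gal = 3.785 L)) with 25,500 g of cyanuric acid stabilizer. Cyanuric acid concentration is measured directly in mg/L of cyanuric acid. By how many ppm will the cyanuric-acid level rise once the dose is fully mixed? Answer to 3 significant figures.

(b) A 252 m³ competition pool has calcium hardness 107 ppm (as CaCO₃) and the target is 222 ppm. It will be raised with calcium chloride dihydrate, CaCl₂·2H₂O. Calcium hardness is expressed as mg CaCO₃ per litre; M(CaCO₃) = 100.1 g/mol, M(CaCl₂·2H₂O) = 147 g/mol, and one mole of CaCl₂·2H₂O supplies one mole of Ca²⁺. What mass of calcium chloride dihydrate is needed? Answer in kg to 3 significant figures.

(a) 29.4 ppm; (b) 42.6 kg

(a) Volume: 229,000 US gal × 3.785 L/gal = 866,765 L.
(a) Rise: 25,500 g / 866,765 L × 1000 = 29.42 mg/L.

(b) Volume: 252 m³ = 252,000 L.
(b) Hardness to add: (222 − 107) = 115 mg/L as CaCO₃ × 252,000 L = 28,980 g as CaCO₃.
(b) Moles of Ca²⁺ (1 mol Ca²⁺ ≡ 1 mol CaCO₃): 28,980 / 100.1 g/mol = 289.5 mol.
(b) Mass of CaCl₂·2H₂O: 289.5 × 147 = 42,560 g.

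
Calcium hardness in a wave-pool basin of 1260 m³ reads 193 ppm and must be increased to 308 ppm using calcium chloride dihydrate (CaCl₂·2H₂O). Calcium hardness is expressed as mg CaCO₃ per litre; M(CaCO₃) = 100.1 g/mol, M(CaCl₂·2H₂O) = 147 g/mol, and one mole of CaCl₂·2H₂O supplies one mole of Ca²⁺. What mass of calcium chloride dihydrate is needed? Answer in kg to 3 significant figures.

213 kg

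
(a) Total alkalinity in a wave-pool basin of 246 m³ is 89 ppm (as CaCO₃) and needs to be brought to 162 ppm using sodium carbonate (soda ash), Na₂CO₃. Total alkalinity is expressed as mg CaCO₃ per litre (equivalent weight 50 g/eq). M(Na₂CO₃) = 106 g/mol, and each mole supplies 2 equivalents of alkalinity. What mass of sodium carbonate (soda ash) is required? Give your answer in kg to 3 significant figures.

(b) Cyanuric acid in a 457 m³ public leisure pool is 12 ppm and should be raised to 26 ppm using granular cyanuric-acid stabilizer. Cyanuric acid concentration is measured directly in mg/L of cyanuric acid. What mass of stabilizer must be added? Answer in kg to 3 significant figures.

(a) Volume: 246 m³ = 246,000 L.
(a) Alkalinity to add: (162 − 89) = 73 mg/L as CaCO₃ × 246,000 L = 17,960 g as CaCO₃.
(a) Equivalents: 17,960 g ÷ 50 g/eq = 359.2 eq.
(a) Each mole of Na₂CO₃ supplies 2 eq, so 359.2 / 2 = 179.6 mol.
(a) Mass: 179.6 mol × 106 g/mol = 19,040 g.

(b) Volume: 457 m³ = 457,000 L.
(b) CYA to add: (26 − 12) = 14 mg/L × 457,000 L = 6398 g cyanuric acid.

(a) 19.0 kg; (b) 6.40 kg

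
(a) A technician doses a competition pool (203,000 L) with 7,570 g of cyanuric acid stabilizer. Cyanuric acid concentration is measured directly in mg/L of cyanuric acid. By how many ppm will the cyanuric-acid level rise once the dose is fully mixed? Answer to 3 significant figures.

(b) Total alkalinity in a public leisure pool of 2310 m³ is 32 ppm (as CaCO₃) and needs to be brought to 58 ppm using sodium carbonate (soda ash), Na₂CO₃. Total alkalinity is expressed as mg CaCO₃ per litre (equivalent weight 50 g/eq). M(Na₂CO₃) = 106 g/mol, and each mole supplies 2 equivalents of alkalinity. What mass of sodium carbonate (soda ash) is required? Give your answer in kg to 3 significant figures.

(a) Rise: 7,570 g / 203,000 L × 1000 = 37.29 mg/L.

(b) Volume: 2310 m³ = 2,310,000 L.
(b) Alkalinity to add: (58 − 32) = 26 mg/L as CaCO₃ × 2,310,000 L = 60,060 g as CaCO₃.
(b) Equivalents: 60,060 g ÷ 50 g/eq = 1201 eq.
(b) Each mole of Na₂CO₃ supplies 2 eq, so 1201 / 2 = 600.6 mol.
(b) Mass: 600.6 mol × 106 g/mol = 63,660 g.

(a) 37.3 ppm; (b) 63.7 kg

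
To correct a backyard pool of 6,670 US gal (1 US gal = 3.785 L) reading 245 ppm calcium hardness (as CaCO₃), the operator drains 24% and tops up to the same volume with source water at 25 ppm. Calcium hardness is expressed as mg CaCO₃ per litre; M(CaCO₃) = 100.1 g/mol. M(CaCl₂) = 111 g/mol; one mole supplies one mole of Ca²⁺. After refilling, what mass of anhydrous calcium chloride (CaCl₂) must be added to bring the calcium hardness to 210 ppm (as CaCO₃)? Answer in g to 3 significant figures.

Volume: 6,670 US gal × 3.785 L/gal = 25,246 L.
After draining 24% and refilling: 245 × 0.76 + 25 × 0.24 = 192.2 ppm.
Deficit to target: 210 − 192.2 = 17.8 mg/L.
As CaCO₃: 17.8 mg/L × 25,246 L = 449.4 g; ÷ 100.1 = 4.489 mol Ca²⁺.
Mass: 4.489 × 111 = 498.3 g.

498 g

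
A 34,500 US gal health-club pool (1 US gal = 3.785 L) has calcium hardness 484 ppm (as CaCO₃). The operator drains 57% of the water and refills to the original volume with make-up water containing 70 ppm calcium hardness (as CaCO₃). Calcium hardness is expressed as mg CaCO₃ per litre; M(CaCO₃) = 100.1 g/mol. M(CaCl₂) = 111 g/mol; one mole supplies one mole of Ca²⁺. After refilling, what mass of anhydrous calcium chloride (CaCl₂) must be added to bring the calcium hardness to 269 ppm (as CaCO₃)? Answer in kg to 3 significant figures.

3.04 kg

Volume: 34,500 US gal × 3.785 L/gal = 130,582 L.
After draining 57% and refilling: 484 × 0.43 + 70 × 0.57 = 248.02 ppm.
Deficit to target: 269 − 248.02 = 20.98 mg/L.
As CaCO₃: 20.98 mg/L × 130,582 L = 2740 g; ÷ 100.1 = 27.37 mol Ca²⁺.
Mass: 27.37 × 111 = 3038 g.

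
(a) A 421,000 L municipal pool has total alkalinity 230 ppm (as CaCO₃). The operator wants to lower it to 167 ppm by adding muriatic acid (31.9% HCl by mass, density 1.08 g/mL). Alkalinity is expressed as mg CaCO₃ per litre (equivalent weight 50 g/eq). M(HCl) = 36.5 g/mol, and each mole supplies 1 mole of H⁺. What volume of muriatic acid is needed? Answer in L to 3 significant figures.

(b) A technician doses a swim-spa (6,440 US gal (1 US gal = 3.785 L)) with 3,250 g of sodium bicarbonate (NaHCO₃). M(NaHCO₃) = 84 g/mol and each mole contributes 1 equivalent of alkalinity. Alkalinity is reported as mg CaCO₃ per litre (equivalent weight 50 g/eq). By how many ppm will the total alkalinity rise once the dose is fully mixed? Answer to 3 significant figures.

(a) Alkalinity to neutralize: (230 − 167) = 63 mg/L as CaCO₃ × 421,000 L = 26,520 g as CaCO₃.
(a) Equivalents of H⁺ required: 26,520 ÷ 50 g/eq = 530.5 eq = 530.5 mol HCl.
(a) Mass of HCl: 530.5 × 36.5 = 19,360 g.
(a) Mass of 31.9% solution: 19,360 / 0.319 = 60,700 g.
(a) Volume: 60,700 g ÷ 1.08 g/mL = 56,200 mL.

(b) Volume: 6,440 US gal × 3.785 L/gal = 24,375 L.
(b) Moles of NaHCO₃: 3,250 g ÷ 84 g/mol = 38.69 mol → 38.69 eq of alkalinity.
(b) As CaCO₃: 38.69 eq × 50 g/eq = 1935 g.
(b) Rise: 1935 g / 24,375 L × 1000 = 79.36 mg/L.

(a) 56.2 L; (b) 79.4 ppm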